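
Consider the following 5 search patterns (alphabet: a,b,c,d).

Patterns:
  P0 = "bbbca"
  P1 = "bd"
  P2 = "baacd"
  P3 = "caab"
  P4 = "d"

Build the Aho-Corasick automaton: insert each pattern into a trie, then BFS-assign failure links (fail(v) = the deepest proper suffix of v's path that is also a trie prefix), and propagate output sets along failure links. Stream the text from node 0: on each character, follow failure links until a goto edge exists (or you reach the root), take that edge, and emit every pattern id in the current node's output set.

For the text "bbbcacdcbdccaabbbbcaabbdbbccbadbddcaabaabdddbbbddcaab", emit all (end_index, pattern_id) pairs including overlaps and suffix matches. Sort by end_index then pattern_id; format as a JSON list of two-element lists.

Build automaton:
Trie nodes:
  0='ε' goto b→1 c→11 d→15
  1='b' goto a→7 b→2 d→6
  2='bb' goto b→3
  3='bbb' goto c→4
  4='bbbc' goto a→5
  5='bbbca' goto ·  [P0 ends]
  6='bd' goto ·  [P1 ends]
  7='ba' goto a→8
  8='baa' goto c→9
  9='baac' goto d→10
  10='baacd' goto ·  [P2 ends]
  11='c' goto a→12
  12='ca' goto a→13
  13='caa' goto b→14
  14='caab' goto ·  [P3 ends]
  15='d' goto ·  [P4 ends]

Failure links (BFS by depth):
  n1('b'): parent n0 fail=0; on 'b' 0 → fail=0;  out ∅∪∅=∅
  n11('c'): parent n0 fail=0; on 'c' 0 → fail=0;  out ∅∪∅=∅
  n15('d'): parent n0 fail=0; on 'd' 0 → fail=0;  out {4}∪∅={4}
  n2('bb'): parent n1 fail=0; on 'b' 0 → fail=1;  out ∅∪∅=∅
  n6('bd'): parent n1 fail=0; on 'd' 0 → fail=15;  out {1}∪{4}={1,4}
  n7('ba'): parent n1 fail=0; on 'a' 0 → fail=0;  out ∅∪∅=∅
  n12('ca'): parent n11 fail=0; on 'a' 0 → fail=0;  out ∅∪∅=∅
  n3('bbb'): parent n2 fail=1; on 'b' 1 → fail=2;  out ∅∪∅=∅
  n8('baa'): parent n7 fail=0; on 'a' 0 → fail=0;  out ∅∪∅=∅
  n13('caa'): parent n12 fail=0; on 'a' 0 → fail=0;  out ∅∪∅=∅
  n4('bbbc'): parent n3 fail=2; on 'c' 2→1→0 → fail=11;  out ∅∪∅=∅
  n9('baac'): parent n8 fail=0; on 'c' 0 → fail=11;  out ∅∪∅=∅
  n14('caab'): parent n13 fail=0; on 'b' 0 → fail=1;  out {3}∪∅={3}
  n5('bbbca'): parent n4 fail=11; on 'a' 11 → fail=12;  out {0}∪∅={0}
  n10('baacd'): parent n9 fail=11; on 'd' 11→0 → fail=15;  out {2}∪{4}={2,4}

Scan:
[0] read 'b'  n0⇒n1
[1] read 'b'  n1⇒n2
[2] read 'b'  n2⇒n3
[3] read 'c'  n3⇒n4
[4] read 'a'  n4⇒n5  ** P0@[0:4]
[5] read 'c'  n5⇒n11 ·f
[6] read 'd'  n11⇒n15 ·f  ** P4@[6:6]
[7] read 'c'  n15⇒n11 ·f
[8] read 'b'  n11⇒n1 ·f
[9] read 'd'  n1⇒n6  ** P1@[8:9],P4@[9:9]
[10] read 'c'  n6⇒n11 ·f
[11] read 'c'  n11⇒n11 ·f
[12] read 'a'  n11⇒n12
[13] read 'a'  n12⇒n13
[14] read 'b'  n13⇒n14  ** P3@[11:14]
[15] read 'b'  n14⇒n2 ·f
[16] read 'b'  n2⇒n3
[17] read 'b'  n3⇒n3 ·f
[18] read 'c'  n3⇒n4
[19] read 'a'  n4⇒n5  ** P0@[15:19]
[20] read 'a'  n5⇒n13 ·f
[21] read 'b'  n13⇒n14  ** P3@[18:21]
[22] read 'b'  n14⇒n2 ·f
[23] read 'd'  n2⇒n6 ·f  ** P1@[22:23],P4@[23:23]
[24] read 'b'  n6⇒n1 ·f
[25] read 'b'  n1⇒n2
[26] read 'c'  n2⇒n11 ·f
[27] read 'c'  n11⇒n11 ·f
[28] read 'b'  n11⇒n1 ·f
[29] read 'a'  n1⇒n7
[30] read 'd'  n7⇒n15 ·f  ** P4@[30:30]
[31] read 'b'  n15⇒n1 ·f
[32] read 'd'  n1⇒n6  ** P1@[31:32],P4@[32:32]
[33] read 'd'  n6⇒n15 ·f  ** P4@[33:33]
[34] read 'c'  n15⇒n11 ·f
[35] read 'a'  n11⇒n12
[36] read 'a'  n12⇒n13
[37] read 'b'  n13⇒n14  ** P3@[34:37]
[38] read 'a'  n14⇒n7 ·f
[39] read 'a'  n7⇒n8
[40] read 'b'  n8⇒n1 ·f
[41] read 'd'  n1⇒n6  ** P1@[40:41],P4@[41:41]
[42] read 'd'  n6⇒n15 ·f  ** P4@[42:42]
[43] read 'd'  n15⇒n15 ·f  ** P4@[43:43]
[44] read 'b'  n15⇒n1 ·f
[45] read 'b'  n1⇒n2
[46] read 'b'  n2⇒n3
[47] read 'd'  n3⇒n6 ·f  ** P1@[46:47],P4@[47:47]
[48] read 'd'  n6⇒n15 ·f  ** P4@[48:48]
[49] read 'c'  n15⇒n11 ·f
[50] read 'a'  n11⇒n12
[51] read 'a'  n12⇒n13
[52] read 'b'  n13⇒n14  ** P3@[49:52]

All matches (sorted): [[4,0],[6,4],[9,1],[9,4],[14,3],[19,0],[21,3],[23,1],[23,4],[30,4],[32,1],[32,4],[33,4],[37,3],[41,1],[41,4],[42,4],[43,4],[47,1],[47,4],[48,4],[52,3]]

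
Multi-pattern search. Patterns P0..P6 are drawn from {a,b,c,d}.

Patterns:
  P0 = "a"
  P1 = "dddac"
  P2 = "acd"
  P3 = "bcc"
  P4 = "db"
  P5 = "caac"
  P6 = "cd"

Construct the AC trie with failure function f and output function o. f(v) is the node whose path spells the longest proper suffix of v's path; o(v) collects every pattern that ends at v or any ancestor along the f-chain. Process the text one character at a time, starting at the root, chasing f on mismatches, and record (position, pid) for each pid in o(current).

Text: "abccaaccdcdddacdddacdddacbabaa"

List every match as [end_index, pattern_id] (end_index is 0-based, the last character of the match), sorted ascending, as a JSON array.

Construct AC machine:
Trie (insert patterns):
  0='ε' goto a→1 b→9 c→13 d→2
  1='a' goto c→7  [P0 ends]
  2='d' goto b→12 d→3
  3='dd' goto d→4
  4='ddd' goto a→5
  5='ddda' goto c→6
  6='dddac' goto ·  [P1 ends]
  7='ac' goto d→8
  8='acd' goto ·  [P2 ends]
  9='b' goto c→10
  10='bc' goto c→11
  11='bcc' goto ·  [P3 ends]
  12='db' goto ·  [P4 ends]
  13='c' goto a→14 d→17
  14='ca' goto a→15
  15='caa' goto c→16
  16='caac' goto ·  [P5 ends]
  17='cd' goto ·  [P6 ends]

Failure links (BFS by depth):
  fail(1) 'a': from fail(0)=0 chase 'a': 0 ⇒ 0;  out={0}∪out(0)={0}
  fail(2) 'd': from fail(0)=0 chase 'd': 0 ⇒ 0;  out=∅∪out(0)=∅
  fail(9) 'b': from fail(0)=0 chase 'b': 0 ⇒ 0;  out=∅∪out(0)=∅
  fail(13) 'c': from fail(0)=0 chase 'c': 0 ⇒ 0;  out=∅∪out(0)=∅
  fail(3) 'dd': from fail(2)=0 chase 'd': 0 ⇒ 2;  out=∅∪out(2)=∅
  fail(7) 'ac': from fail(1)=0 chase 'c': 0 ⇒ 13;  out=∅∪out(13)=∅
  fail(10) 'bc': from fail(9)=0 chase 'c': 0 ⇒ 13;  out=∅∪out(13)=∅
  fail(12) 'db': from fail(2)=0 chase 'b': 0 ⇒ 9;  out={4}∪out(9)={4}
  fail(14) 'ca': from fail(13)=0 chase 'a': 0 ⇒ 1;  out=∅∪out(1)={0}
  fail(17) 'cd': from fail(13)=0 chase 'd': 0 ⇒ 2;  out={6}∪out(2)={6}
  fail(4) 'ddd': from fail(3)=2 chase 'd': 2 ⇒ 3;  out=∅∪out(3)=∅
  fail(8) 'acd': from fail(7)=13 chase 'd': 13 ⇒ 17;  out={2}∪out(17)={2,6}
  fail(11) 'bcc': from fail(10)=13 chase 'c': 13→0 ⇒ 13;  out={3}∪out(13)={3}
  fail(15) 'caa': from fail(14)=1 chase 'a': 1→0 ⇒ 1;  out=∅∪out(1)={0}
  fail(5) 'ddda': from fail(4)=3 chase 'a': 3→2→0 ⇒ 1;  out=∅∪out(1)={0}
  fail(16) 'caac': from fail(15)=1 chase 'c': 1 ⇒ 7;  out={5}∪out(7)={5}
  fail(6) 'dddac': from fail(5)=1 chase 'c': 1 ⇒ 7;  out={1}∪out(7)={1}

Text stream:
pos 0 'a': at 1  ** P0@[0:0]
pos 1 'b': at 9 (via fail)
pos 2 'c': at 10
pos 3 'c': at 11  ** P3@[1:3]
pos 4 'a': at 14 (via fail)  ** P0@[4:4]
pos 5 'a': at 15  ** P0@[5:5]
pos 6 'c': at 16  ** P5@[3:6]
pos 7 'c': at 13 (via fail)
pos 8 'd': at 17  ** P6@[7:8]
pos 9 'c': at 13 (via fail)
pos 10 'd': at 17  ** P6@[9:10]
pos 11 'd': at 3 (via fail)
pos 12 'd': at 4
pos 13 'a': at 5  ** P0@[13:13]
pos 14 'c': at 6  ** P1@[10:14]
pos 15 'd': at 8 (via fail)  ** P2@[13:15],P6@[14:15]
pos 16 'd': at 3 (via fail)
pos 17 'd': at 4
pos 18 'a': at 5  ** P0@[18:18]
pos 19 'c': at 6  ** P1@[15:19]
pos 20 'd': at 8 (via fail)  ** P2@[18:20],P6@[19:20]
pos 21 'd': at 3 (via fail)
pos 22 'd': at 4
pos 23 'a': at 5  ** P0@[23:23]
pos 24 'c': at 6  ** P1@[20:24]
pos 25 'b': at 9 (via fail)
pos 26 'a': at 1 (via fail)  ** P0@[26:26]
pos 27 'b': at 9 (via fail)
pos 28 'a': at 1 (via fail)  ** P0@[28:28]
pos 29 'a': at 1 (via fail)  ** P0@[29:29]

All matches (sorted): [[0,0],[3,3],[4,0],[5,0],[6,5],[8,6],[10,6],[13,0],[14,1],[15,2],[15,6],[18,0],[19,1],[20,2],[20,6],[23,0],[24,1],[26,0],[28,0],[29,0]]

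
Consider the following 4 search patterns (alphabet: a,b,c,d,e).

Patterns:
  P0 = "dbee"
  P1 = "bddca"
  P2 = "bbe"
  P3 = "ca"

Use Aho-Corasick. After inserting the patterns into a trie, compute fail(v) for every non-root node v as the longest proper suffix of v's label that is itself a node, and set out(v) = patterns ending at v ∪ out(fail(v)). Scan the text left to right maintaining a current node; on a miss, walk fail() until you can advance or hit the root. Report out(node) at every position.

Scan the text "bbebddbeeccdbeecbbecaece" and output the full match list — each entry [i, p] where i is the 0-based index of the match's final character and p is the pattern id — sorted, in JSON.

Build:
Trie nodes:
  n0 'ε': b→5 c→12 d→1
  n1 'd': b→2
  n2 'db': e→3
  n3 'dbe': e→4
  n4 'dbee': ·  ←P0
  n5 'b': b→10 d→6
  n6 'bd': d→7
  n7 'bdd': c→8
  n8 'bddc': a→9
  n9 'bddca': ·  ←P1
  n10 'bb': e→11
  n11 'bbe': ·  ←P2
  n12 'c': a→13
  n13 'ca': ·  ←P3

BFS fail/out derivation:
  fail(1) 'd': from fail(0)=0 chase 'd': 0 ⇒ 0;  out=∅∪out(0)=∅
  fail(5) 'b': from fail(0)=0 chase 'b': 0 ⇒ 0;  out=∅∪out(0)=∅
  fail(12) 'c': from fail(0)=0 chase 'c': 0 ⇒ 0;  out=∅∪out(0)=∅
  fail(2) 'db': from fail(1)=0 chase 'b': 0 ⇒ 5;  out=∅∪out(5)=∅
  fail(6) 'bd': from fail(5)=0 chase 'd': 0 ⇒ 1;  out=∅∪out(1)=∅
  fail(10) 'bb': from fail(5)=0 chase 'b': 0 ⇒ 5;  out=∅∪out(5)=∅
  fail(13) 'ca': from fail(12)=0 chase 'a': 0 ⇒ 0;  out={3}∪out(0)={3}
  fail(3) 'dbe': from fail(2)=5 chase 'e': 5→0 ⇒ 0;  out=∅∪out(0)=∅
  fail(7) 'bdd': from fail(6)=1 chase 'd': 1→0 ⇒ 1;  out=∅∪out(1)=∅
  fail(11) 'bbe': from fail(10)=5 chase 'e': 5→0 ⇒ 0;  out={2}∪out(0)={2}
  fail(4) 'dbee': from fail(3)=0 chase 'e': 0 ⇒ 0;  out={0}∪out(0)={0}
  fail(8) 'bddc': from fail(7)=1 chase 'c': 1→0 ⇒ 12;  out=∅∪out(12)=∅
  fail(9) 'bddca': from fail(8)=12 chase 'a': 12 ⇒ 13;  out={1}∪out(13)={1,3}

Run:
pos 0 'b': at 5
pos 1 'b': at 10
pos 2 'e': at 11  emit P2@[0:2]
pos 3 'b': at 5 ·f
pos 4 'd': at 6
pos 5 'd': at 7
pos 6 'b': at 2 ·f
pos 7 'e': at 3
pos 8 'e': at 4  emit P0@[5:8]
pos 9 'c': at 12 ·f
pos 10 'c': at 12 ·f
pos 11 'd': at 1 ·f
pos 12 'b': at 2
pos 13 'e': at 3
pos 14 'e': at 4  emit P0@[11:14]
pos 15 'c': at 12 ·f
pos 16 'b': at 5 ·f
pos 17 'b': at 10
pos 18 'e': at 11  emit P2@[16:18]
pos 19 'c': at 12 ·f
pos 20 'a': at 13  emit P3@[19:20]
pos 21 'e': at 0 ·f
pos 22 'c': at 12
pos 23 'e': at 0 ·f

Result: [[2,2],[8,0],[14,0],[18,2],[20,3]]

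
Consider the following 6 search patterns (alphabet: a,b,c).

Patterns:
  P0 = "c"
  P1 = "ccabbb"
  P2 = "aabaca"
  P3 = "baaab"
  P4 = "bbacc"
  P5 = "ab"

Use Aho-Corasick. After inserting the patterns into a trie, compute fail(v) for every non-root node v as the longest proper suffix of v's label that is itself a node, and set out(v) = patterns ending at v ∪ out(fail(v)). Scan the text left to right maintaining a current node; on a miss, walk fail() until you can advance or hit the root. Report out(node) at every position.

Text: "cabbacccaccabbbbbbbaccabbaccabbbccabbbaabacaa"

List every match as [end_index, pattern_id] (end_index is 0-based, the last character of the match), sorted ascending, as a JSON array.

Construct AC machine:
Trie (insert patterns):
  0='ε' goto a→7 b→13 c→1
  1='c' goto c→2  ←P0
  2='cc' goto a→3
  3='cca' goto b→4
  4='ccab' goto b→5
  5='ccabb' goto b→6
  6='ccabbb' goto ·  ←P1
  7='a' goto a→8 b→22
  8='aa' goto b→9
  9='aab' goto a→10
  10='aaba' goto c→11
  11='aabac' goto a→12
  12='aabaca' goto ·  ←P2
  13='b' goto a→14 b→18
  14='ba' goto a→15
  15='baa' goto a→16
  16='baaa' goto b→17
  17='baaab' goto ·  ←P3
  18='bb' goto a→19
  19='bba' goto c→20
  20='bbac' goto c→21
  21='bbacc' goto ·  ←P4
  22='ab' goto ·  ←P5

Failure links (BFS by depth):
  n1('c'): parent n0 fail=0; on 'c' 0 → fail=0;  out {0}∪∅={0}
  n7('a'): parent n0 fail=0; on 'a' 0 → fail=0;  out ∅∪∅=∅
  n13('b'): parent n0 fail=0; on 'b' 0 → fail=0;  out ∅∪∅=∅
  n2('cc'): parent n1 fail=0; on 'c' 0 → fail=1;  out ∅∪{0}={0}
  n8('aa'): parent n7 fail=0; on 'a' 0 → fail=7;  out ∅∪∅=∅
  n14('ba'): parent n13 fail=0; on 'a' 0 → fail=7;  out ∅∪∅=∅
  n18('bb'): parent n13 fail=0; on 'b' 0 → fail=13;  out ∅∪∅=∅
  n22('ab'): parent n7 fail=0; on 'b' 0 → fail=13;  out {5}∪∅={5}
  n3('cca'): parent n2 fail=1; on 'a' 1→0 → fail=7;  out ∅∪∅=∅
  n9('aab'): parent n8 fail=7; on 'b' 7 → fail=22;  out ∅∪{5}={5}
  n15('baa'): parent n14 fail=7; on 'a' 7 → fail=8;  out ∅∪∅=∅
  n19('bba'): parent n18 fail=13; on 'a' 13 → fail=14;  out ∅∪∅=∅
  n4('ccab'): parent n3 fail=7; on 'b' 7 → fail=22;  out ∅∪{5}={5}
  n10('aaba'): parent n9 fail=22; on 'a' 22→13 → fail=14;  out ∅∪∅=∅
  n16('baaa'): parent n15 fail=8; on 'a' 8→7 → fail=8;  out ∅∪∅=∅
  n20('bbac'): parent n19 fail=14; on 'c' 14→7→0 → fail=1;  out ∅∪{0}={0}
  n5('ccabb'): parent n4 fail=22; on 'b' 22→13 → fail=18;  out ∅∪∅=∅
  n11('aabac'): parent n10 fail=14; on 'c' 14→7→0 → fail=1;  out ∅∪{0}={0}
  n17('baaab'): parent n16 fail=8; on 'b' 8 → fail=9;  out {3}∪{5}={3,5}
  n21('bbacc'): parent n20 fail=1; on 'c' 1 → fail=2;  out {4}∪{0}={0,4}
  n6('ccabbb'): parent n5 fail=18; on 'b' 18→13 → fail=18;  out {1}∪∅={1}
  n12('aabaca'): parent n11 fail=1; on 'a' 1→0 → fail=7;  out {2}∪∅={2}

Run:
pos 0 'c': at 1  ** P0@[0:0]
pos 1 'a': at 7 (fail-walked)
pos 2 'b': at 22  ** P5@[1:2]
pos 3 'b': at 18 (fail-walked)
pos 4 'a': at 19
pos 5 'c': at 20  ** P0@[5:5]
pos 6 'c': at 21  ** P0@[6:6],P4@[2:6]
pos 7 'c': at 2 (fail-walked)  ** P0@[7:7]
pos 8 'a': at 3
pos 9 'c': at 1 (fail-walked)  ** P0@[9:9]
pos 10 'c': at 2  ** P0@[10:10]
pos 11 'a': at 3
pos 12 'b': at 4  ** P5@[11:12]
pos 13 'b': at 5
pos 14 'b': at 6  ** P1@[9:14]
pos 15 'b': at 18 (fail-walked)
pos 16 'b': at 18 (fail-walked)
pos 17 'b': at 18 (fail-walked)
pos 18 'b': at 18 (fail-walked)
pos 19 'a': at 19
pos 20 'c': at 20  ** P0@[20:20]
pos 21 'c': at 21  ** P0@[21:21],P4@[17:21]
pos 22 'a': at 3 (fail-walked)
pos 23 'b': at 4  ** P5@[22:23]
pos 24 'b': at 5
pos 25 'a': at 19 (fail-walked)
pos 26 'c': at 20  ** P0@[26:26]
pos 27 'c': at 21  ** P0@[27:27],P4@[23:27]
pos 28 'a': at 3 (fail-walked)
pos 29 'b': at 4  ** P5@[28:29]
pos 30 'b': at 5
pos 31 'b': at 6  ** P1@[26:31]
pos 32 'c': at 1 (fail-walked)  ** P0@[32:32]
pos 33 'c': at 2  ** P0@[33:33]
pos 34 'a': at 3
pos 35 'b': at 4  ** P5@[34:35]
pos 36 'b': at 5
pos 37 'b': at 6  ** P1@[32:37]
pos 38 'a': at 19 (fail-walked)
pos 39 'a': at 15 (fail-walked)
pos 40 'b': at 9 (fail-walked)  ** P5@[39:40]
pos 41 'a': at 10
pos 42 'c': at 11  ** P0@[42:42]
pos 43 'a': at 12  ** P2@[38:43]
pos 44 'a': at 8 (fail-walked)

All matches (sorted): [[0,0],[2,5],[5,0],[6,0],[6,4],[7,0],[9,0],[10,0],[12,5],[14,1],[20,0],[21,0],[21,4],[23,5],[26,0],[27,0],[27,4],[29,5],[31,1],[32,0],[33,0],[35,5],[37,1],[40,5],[42,0],[43,2]]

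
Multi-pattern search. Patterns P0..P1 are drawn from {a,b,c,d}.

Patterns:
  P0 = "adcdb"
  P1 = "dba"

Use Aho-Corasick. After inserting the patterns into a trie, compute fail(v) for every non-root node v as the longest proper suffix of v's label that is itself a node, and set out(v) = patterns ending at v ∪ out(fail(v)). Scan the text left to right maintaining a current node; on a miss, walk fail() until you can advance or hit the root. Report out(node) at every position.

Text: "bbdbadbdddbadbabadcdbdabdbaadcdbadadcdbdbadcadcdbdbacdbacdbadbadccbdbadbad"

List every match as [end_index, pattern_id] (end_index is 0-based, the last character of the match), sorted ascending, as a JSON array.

Build automaton:
Trie (insert patterns):
  0='ε' goto a→1 d→6
  1='a' goto d→2
  2='ad' goto c→3
  3='adc' goto d→4
  4='adcd' goto b→5
  5='adcdb' goto ·  ←P0
  6='d' goto b→7
  7='db' goto a→8
  8='dba' goto ·  ←P1

Failure links (BFS by depth):
  fail(1) 'a': from fail(0)=0 chase 'a': 0 ⇒ 0;  out=∅∪out(0)=∅
  fail(6) 'd': from fail(0)=0 chase 'd': 0 ⇒ 0;  out=∅∪out(0)=∅
  fail(2) 'ad': from fail(1)=0 chase 'd': 0 ⇒ 6;  out=∅∪out(6)=∅
  fail(7) 'db': from fail(6)=0 chase 'b': 0 ⇒ 0;  out=∅∪out(0)=∅
  fail(3) 'adc': from fail(2)=6 chase 'c': 6→0 ⇒ 0;  out=∅∪out(0)=∅
  fail(8) 'dba': from fail(7)=0 chase 'a': 0 ⇒ 1;  out={1}∪out(1)={1}
  fail(4) 'adcd': from fail(3)=0 chase 'd': 0 ⇒ 6;  out=∅∪out(6)=∅
  fail(5) 'adcdb': from fail(4)=6 chase 'b': 6 ⇒ 7;  out={0}∪out(7)={0}

Scan:
pos 0 'b': at 0
pos 1 'b': at 0
pos 2 'd': at 6
pos 3 'b': at 7
pos 4 'a': at 8  ** P1@[2:4]
pos 5 'd': at 2 ·f
pos 6 'b': at 7 ·f
pos 7 'd': at 6 ·f
pos 8 'd': at 6 ·f
pos 9 'd': at 6 ·f
pos 10 'b': at 7
pos 11 'a': at 8  ** P1@[9:11]
pos 12 'd': at 2 ·f
pos 13 'b': at 7 ·f
pos 14 'a': at 8  ** P1@[12:14]
pos 15 'b': at 0 ·f
pos 16 'a': at 1
pos 17 'd': at 2
pos 18 'c': at 3
pos 19 'd': at 4
pos 20 'b': at 5  ** P0@[16:20]
pos 21 'd': at 6 ·f
pos 22 'a': at 1 ·f
pos 23 'b': at 0 ·f
pos 24 'd': at 6
pos 25 'b': at 7
pos 26 'a': at 8  ** P1@[24:26]
pos 27 'a': at 1 ·f
pos 28 'd': at 2
pos 29 'c': at 3
pos 30 'd': at 4
pos 31 'b': at 5  ** P0@[27:31]
pos 32 'a': at 8 ·f  ** P1@[30:32]
pos 33 'd': at 2 ·f
pos 34 'a': at 1 ·f
pos 35 'd': at 2
pos 36 'c': at 3
pos 37 'd': at 4
pos 38 'b': at 5  ** P0@[34:38]
pos 39 'd': at 6 ·f
pos 40 'b': at 7
pos 41 'a': at 8  ** P1@[39:41]
pos 42 'd': at 2 ·f
pos 43 'c': at 3
pos 44 'a': at 1 ·f
pos 45 'd': at 2
pos 46 'c': at 3
pos 47 'd': at 4
pos 48 'b': at 5  ** P0@[44:48]
pos 49 'd': at 6 ·f
pos 50 'b': at 7
pos 51 'a': at 8  ** P1@[49:51]
pos 52 'c': at 0 ·f
pos 53 'd': at 6
pos 54 'b': at 7
pos 55 'a': at 8  ** P1@[53:55]
pos 56 'c': at 0 ·f
pos 57 'd': at 6
pos 58 'b': at 7
pos 59 'a': at 8  ** P1@[57:59]
pos 60 'd': at 2 ·f
pos 61 'b': at 7 ·f
pos 62 'a': at 8  ** P1@[60:62]
pos 63 'd': at 2 ·f
pos 64 'c': at 3
pos 65 'c': at 0 ·f
pos 66 'b': at 0
pos 67 'd': at 6
pos 68 'b': at 7
pos 69 'a': at 8  ** P1@[67:69]
pos 70 'd': at 2 ·f
pos 71 'b': at 7 ·f
pos 72 'a': at 8  ** P1@[70:72]
pos 73 'd': at 2 ·f

All matches (sorted): [[4,1],[11,1],[14,1],[20,0],[26,1],[31,0],[32,1],[38,0],[41,1],[48,0],[51,1],[55,1],[59,1],[62,1],[69,1],[72,1]]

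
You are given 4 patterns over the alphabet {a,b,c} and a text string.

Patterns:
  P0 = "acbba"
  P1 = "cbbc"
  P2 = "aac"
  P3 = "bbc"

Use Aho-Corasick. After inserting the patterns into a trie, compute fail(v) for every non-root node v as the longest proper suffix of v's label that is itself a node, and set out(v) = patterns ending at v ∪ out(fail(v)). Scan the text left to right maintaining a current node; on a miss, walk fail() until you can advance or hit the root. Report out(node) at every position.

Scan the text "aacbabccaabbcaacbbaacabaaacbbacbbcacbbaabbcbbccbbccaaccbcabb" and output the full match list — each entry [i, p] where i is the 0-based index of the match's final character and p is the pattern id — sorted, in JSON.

Build automaton:
Trie nodes:
  0='ε' goto a→1 b→12 c→6
  1='a' goto a→10 c→2
  2='ac' goto b→3
  3='acb' goto b→4
  4='acbb' goto a→5
  5='acbba' goto ·  ←P0
  6='c' goto b→7
  7='cb' goto b→8
  8='cbb' goto c→9
  9='cbbc' goto ·  ←P1
  10='aa' goto c→11
  11='aac' goto ·  ←P2
  12='b' goto b→13
  13='bb' goto c→14
  14='bbc' goto ·  ←P3

BFS fail/out derivation:
  fail(1) 'a': from fail(0)=0 chase 'a': 0 ⇒ 0;  out=∅∪out(0)=∅
  fail(6) 'c': from fail(0)=0 chase 'c': 0 ⇒ 0;  out=∅∪out(0)=∅
  fail(12) 'b': from fail(0)=0 chase 'b': 0 ⇒ 0;  out=∅∪out(0)=∅
  fail(2) 'ac': from fail(1)=0 chase 'c': 0 ⇒ 6;  out=∅∪out(6)=∅
  fail(7) 'cb': from fail(6)=0 chase 'b': 0 ⇒ 12;  out=∅∪out(12)=∅
  fail(10) 'aa': from fail(1)=0 chase 'a': 0 ⇒ 1;  out=∅∪out(1)=∅
  fail(13) 'bb': from fail(12)=0 chase 'b': 0 ⇒ 12;  out=∅∪out(12)=∅
  fail(3) 'acb': from fail(2)=6 chase 'b': 6 ⇒ 7;  out=∅∪out(7)=∅
  fail(8) 'cbb': from fail(7)=12 chase 'b': 12 ⇒ 13;  out=∅∪out(13)=∅
  fail(11) 'aac': from fail(10)=1 chase 'c': 1 ⇒ 2;  out={2}∪out(2)={2}
  fail(14) 'bbc': from fail(13)=12 chase 'c': 12→0 ⇒ 6;  out={3}∪out(6)={3}
  fail(4) 'acbb': from fail(3)=7 chase 'b': 7 ⇒ 8;  out=∅∪out(8)=∅
  fail(9) 'cbbc': from fail(8)=13 chase 'c': 13 ⇒ 14;  out={1}∪out(14)={1,3}
  fail(5) 'acbba': from fail(4)=8 chase 'a': 8→13→12→0 ⇒ 1;  out={0}∪out(1)={0}

Text stream:
i=0 'a': node 0→1
i=1 'a': node 1→10
i=2 'c': node 10→11  ** P2@[0:2]
i=3 'b': node 11→3 (via fail)
i=4 'a': node 3→1 (via fail)
i=5 'b': node 1→12 (via fail)
i=6 'c': node 12→6 (via fail)
i=7 'c': node 6→6 (via fail)
i=8 'a': node 6→1 (via fail)
i=9 'a': node 1→10
i=10 'b': node 10→12 (via fail)
i=11 'b': node 12→13
i=12 'c': node 13→14  ** P3@[10:12]
i=13 'a': node 14→1 (via fail)
i=14 'a': node 1→10
i=15 'c': node 10→11  ** P2@[13:15]
i=16 'b': node 11→3 (via fail)
i=17 'b': node 3→4
i=18 'a': node 4→5  ** P0@[14:18]
i=19 'a': node 5→10 (via fail)
i=20 'c': node 10→11  ** P2@[18:20]
i=21 'a': node 11→1 (via fail)
i=22 'b': node 1→12 (via fail)
i=23 'a': node 12→1 (via fail)
i=24 'a': node 1→10
i=25 'a': node 10→10 (via fail)
i=26 'c': node 10→11  ** P2@[24:26]
i=27 'b': node 11→3 (via fail)
i=28 'b': node 3→4
i=29 'a': node 4→5  ** P0@[25:29]
i=30 'c': node 5→2 (via fail)
i=31 'b': node 2→3
i=32 'b': node 3→4
i=33 'c': node 4→9 (via fail)  ** P1@[30:33],P3@[31:33]
i=34 'a': node 9→1 (via fail)
i=35 'c': node 1→2
i=36 'b': node 2→3
i=37 'b': node 3→4
i=38 'a': node 4→5  ** P0@[34:38]
i=39 'a': node 5→10 (via fail)
i=40 'b': node 10→12 (via fail)
i=41 'b': node 12→13
i=42 'c': node 13→14  ** P3@[40:42]
i=43 'b': node 14→7 (via fail)
i=44 'b': node 7→8
i=45 'c': node 8→9  ** P1@[42:45],P3@[43:45]
i=46 'c': node 9→6 (via fail)
i=47 'b': node 6→7
i=48 'b': node 7→8
i=49 'c': node 8→9  ** P1@[46:49],P3@[47:49]
i=50 'c': node 9→6 (via fail)
i=51 'a': node 6→1 (via fail)
i=52 'a': node 1→10
i=53 'c': node 10→11  ** P2@[51:53]
i=54 'c': node 11→6 (via fail)
i=55 'b': node 6→7
i=56 'c': node 7→6 (via fail)
i=57 'a': node 6→1 (via fail)
i=58 'b': node 1→12 (via fail)
i=59 'b': node 12→13

Result: [[2,2],[12,3],[15,2],[18,0],[20,2],[26,2],[29,0],[33,1],[33,3],[38,0],[42,3],[45,1],[45,3],[49,1],[49,3],[53,2]]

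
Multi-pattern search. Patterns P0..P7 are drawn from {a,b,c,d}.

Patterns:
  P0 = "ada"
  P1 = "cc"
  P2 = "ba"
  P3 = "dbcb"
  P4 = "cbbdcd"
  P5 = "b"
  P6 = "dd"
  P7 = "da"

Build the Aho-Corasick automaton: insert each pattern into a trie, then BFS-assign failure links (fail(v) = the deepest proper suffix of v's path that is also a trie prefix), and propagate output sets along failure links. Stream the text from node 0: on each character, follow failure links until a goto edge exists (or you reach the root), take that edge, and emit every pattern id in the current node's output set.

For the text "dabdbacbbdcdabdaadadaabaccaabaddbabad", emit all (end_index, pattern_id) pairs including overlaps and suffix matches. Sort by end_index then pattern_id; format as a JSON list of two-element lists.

Build automaton:
Trie (insert patterns):
  0='ε' goto a→1 b→6 c→4 d→8
  1='a' goto d→2
  2='ad' goto a→3
  3='ada' goto ·  [P0 ends]
  4='c' goto b→12 c→5
  5='cc' goto ·  [P1 ends]
  6='b' goto a→7  [P5 ends]
  7='ba' goto ·  [P2 ends]
  8='d' goto a→18 b→9 d→17
  9='db' goto c→10
  10='dbc' goto b→11
  11='dbcb' goto ·  [P3 ends]
  12='cb' goto b→13
  13='cbb' goto d→14
  14='cbbd' goto c→15
  15='cbbdc' goto d→16
  16='cbbdcd' goto ·  [P4 ends]
  17='dd' goto ·  [P6 ends]
  18='da' goto ·  [P7 ends]

BFS fail/out derivation:
  n1('a'): parent n0 fail=0; on 'a' 0 → fail=0;  out ∅∪∅=∅
  n4('c'): parent n0 fail=0; on 'c' 0 → fail=0;  out ∅∪∅=∅
  n6('b'): parent n0 fail=0; on 'b' 0 → fail=0;  out {5}∪∅={5}
  n8('d'): parent n0 fail=0; on 'd' 0 → fail=0;  out ∅∪∅=∅
  n2('ad'): parent n1 fail=0; on 'd' 0 → fail=8;  out ∅∪∅=∅
  n5('cc'): parent n4 fail=0; on 'c' 0 → fail=4;  out {1}∪∅={1}
  n7('ba'): parent n6 fail=0; on 'a' 0 → fail=1;  out {2}∪∅={2}
  n9('db'): parent n8 fail=0; on 'b' 0 → fail=6;  out ∅∪{5}={5}
  n12('cb'): parent n4 fail=0; on 'b' 0 → fail=6;  out ∅∪{5}={5}
  n17('dd'): parent n8 fail=0; on 'd' 0 → fail=8;  out {6}∪∅={6}
  n18('da'): parent n8 fail=0; on 'a' 0 → fail=1;  out {7}∪∅={7}
  n3('ada'): parent n2 fail=8; on 'a' 8 → fail=18;  out {0}∪{7}={0,7}
  n10('dbc'): parent n9 fail=6; on 'c' 6→0 → fail=4;  out ∅∪∅=∅
  n13('cbb'): parent n12 fail=6; on 'b' 6→0 → fail=6;  out ∅∪{5}={5}
  n11('dbcb'): parent n10 fail=4; on 'b' 4 → fail=12;  out {3}∪{5}={3,5}
  n14('cbbd'): parent n13 fail=6; on 'd' 6→0 → fail=8;  out ∅∪∅=∅
  n15('cbbdc'): parent n14 fail=8; on 'c' 8→0 → fail=4;  out ∅∪∅=∅
  n16('cbbdcd'): parent n15 fail=4; on 'd' 4→0 → fail=8;  out {4}∪∅={4}

Scan:
i=0 'd': node 0→8
i=1 'a': node 8→18  → match P7@[0:1]
i=2 'b': node 18→6 (fail-walked)  → match P5@[2:2]
i=3 'd': node 6→8 (fail-walked)
i=4 'b': node 8→9  → match P5@[4:4]
i=5 'a': node 9→7 (fail-walked)  → match P2@[4:5]
i=6 'c': node 7→4 (fail-walked)
i=7 'b': node 4→12  → match P5@[7:7]
i=8 'b': node 12→13  → match P5@[8:8]
i=9 'd': node 13→14
i=10 'c': node 14→15
i=11 'd': node 15→16  → match P4@[6:11]
i=12 'a': node 16→18 (fail-walked)  → match P7@[11:12]
i=13 'b': node 18→6 (fail-walked)  → match P5@[13:13]
i=14 'd': node 6→8 (fail-walked)
i=15 'a': node 8→18  → match P7@[14:15]
i=16 'a': node 18→1 (fail-walked)
i=17 'd': node 1→2
i=18 'a': node 2→3  → match P0@[16:18],P7@[17:18]
i=19 'd': node 3→2 (fail-walked)
i=20 'a': node 2→3  → match P0@[18:20],P7@[19:20]
i=21 'a': node 3→1 (fail-walked)
i=22 'b': node 1→6 (fail-walked)  → match P5@[22:22]
i=23 'a': node 6→7  → match P2@[22:23]
i=24 'c': node 7→4 (fail-walked)
i=25 'c': node 4→5  → match P1@[24:25]
i=26 'a': node 5→1 (fail-walked)
i=27 'a': node 1→1 (fail-walked)
i=28 'b': node 1→6 (fail-walked)  → match P5@[28:28]
i=29 'a': node 6→7  → match P2@[28:29]
i=30 'd': node 7→2 (fail-walked)
i=31 'd': node 2→17 (fail-walked)  → match P6@[30:31]
i=32 'b': node 17→9 (fail-walked)  → match P5@[32:32]
i=33 'a': node 9→7 (fail-walked)  → match P2@[32:33]
i=34 'b': node 7→6 (fail-walked)  → match P5@[34:34]
i=35 'a': node 6→7  → match P2@[34:35]
i=36 'd': node 7→2 (fail-walked)

Matches: [[1,7],[2,5],[4,5],[5,2],[7,5],[8,5],[11,4],[12,7],[13,5],[15,7],[18,0],[18,7],[20,0],[20,7],[22,5],[23,2],[25,1],[28,5],[29,2],[31,6],[32,5],[33,2],[34,5],[35,2]]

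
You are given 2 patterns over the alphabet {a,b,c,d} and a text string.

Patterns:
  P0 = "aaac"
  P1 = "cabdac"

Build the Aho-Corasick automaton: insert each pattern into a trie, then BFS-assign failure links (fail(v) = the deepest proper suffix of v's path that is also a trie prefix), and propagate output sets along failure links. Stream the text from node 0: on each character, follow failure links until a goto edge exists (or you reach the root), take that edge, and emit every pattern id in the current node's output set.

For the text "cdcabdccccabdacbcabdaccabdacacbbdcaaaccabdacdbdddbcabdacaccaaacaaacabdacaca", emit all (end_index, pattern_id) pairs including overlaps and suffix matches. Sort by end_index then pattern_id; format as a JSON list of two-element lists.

Build automaton:
Trie (insert patterns):
  0='ε' goto a→1 c→5
  1='a' goto a→2
  2='aa' goto a→3
  3='aaa' goto c→4
  4='aaac' goto ·  [P0 ends]
  5='c' goto a→6
  6='ca' goto b→7
  7='cab' goto d→8
  8='cabd' goto a→9
  9='cabda' goto c→10
  10='cabdac' goto ·  [P1 ends]

Failure links (BFS by depth):
  fail(1) 'a': from fail(0)=0 chase 'a': 0 ⇒ 0;  out=∅∪out(0)=∅
  fail(5) 'c': from fail(0)=0 chase 'c': 0 ⇒ 0;  out=∅∪out(0)=∅
  fail(2) 'aa': from fail(1)=0 chase 'a': 0 ⇒ 1;  out=∅∪out(1)=∅
  fail(6) 'ca': from fail(5)=0 chase 'a': 0 ⇒ 1;  out=∅∪out(1)=∅
  fail(3) 'aaa': from fail(2)=1 chase 'a': 1 ⇒ 2;  out=∅∪out(2)=∅
  fail(7) 'cab': from fail(6)=1 chase 'b': 1→0 ⇒ 0;  out=∅∪out(0)=∅
  fail(4) 'aaac': from fail(3)=2 chase 'c': 2→1→0 ⇒ 5;  out={0}∪out(5)={0}
  fail(8) 'cabd': from fail(7)=0 chase 'd': 0 ⇒ 0;  out=∅∪out(0)=∅
  fail(9) 'cabda': from fail(8)=0 chase 'a': 0 ⇒ 1;  out=∅∪out(1)=∅
  fail(10) 'cabdac': from fail(9)=1 chase 'c': 1→0 ⇒ 5;  out={1}∪out(5)={1}

Run:
pos 0 'c': at 5
pos 1 'd': at 0 (via fail)
pos 2 'c': at 5
pos 3 'a': at 6
pos 4 'b': at 7
pos 5 'd': at 8
pos 6 'c': at 5 (via fail)
pos 7 'c': at 5 (via fail)
pos 8 'c': at 5 (via fail)
pos 9 'c': at 5 (via fail)
pos 10 'a': at 6
pos 11 'b': at 7
pos 12 'd': at 8
pos 13 'a': at 9
pos 14 'c': at 10  emit P1@[9:14]
pos 15 'b': at 0 (via fail)
pos 16 'c': at 5
pos 17 'a': at 6
pos 18 'b': at 7
pos 19 'd': at 8
pos 20 'a': at 9
pos 21 'c': at 10  emit P1@[16:21]
pos 22 'c': at 5 (via fail)
pos 23 'a': at 6
pos 24 'b': at 7
pos 25 'd': at 8
pos 26 'a': at 9
pos 27 'c': at 10  emit P1@[22:27]
pos 28 'a': at 6 (via fail)
pos 29 'c': at 5 (via fail)
pos 30 'b': at 0 (via fail)
pos 31 'b': at 0
pos 32 'd': at 0
pos 33 'c': at 5
pos 34 'a': at 6
pos 35 'a': at 2 (via fail)
pos 36 'a': at 3
pos 37 'c': at 4  emit P0@[34:37]
pos 38 'c': at 5 (via fail)
pos 39 'a': at 6
pos 40 'b': at 7
pos 41 'd': at 8
pos 42 'a': at 9
pos 43 'c': at 10  emit P1@[38:43]
pos 44 'd': at 0 (via fail)
pos 45 'b': at 0
pos 46 'd': at 0
pos 47 'd': at 0
pos 48 'd': at 0
pos 49 'b': at 0
pos 50 'c': at 5
pos 51 'a': at 6
pos 52 'b': at 7
pos 53 'd': at 8
pos 54 'a': at 9
pos 55 'c': at 10  emit P1@[50:55]
pos 56 'a': at 6 (via fail)
pos 57 'c': at 5 (via fail)
pos 58 'c': at 5 (via fail)
pos 59 'a': at 6
pos 60 'a': at 2 (via fail)
pos 61 'a': at 3
pos 62 'c': at 4  emit P0@[59:62]
pos 63 'a': at 6 (via fail)
pos 64 'a': at 2 (via fail)
pos 65 'a': at 3
pos 66 'c': at 4  emit P0@[63:66]
pos 67 'a': at 6 (via fail)
pos 68 'b': at 7
pos 69 'd': at 8
pos 70 'a': at 9
pos 71 'c': at 10  emit P1@[66:71]
pos 72 'a': at 6 (via fail)
pos 73 'c': at 5 (via fail)
pos 74 'a': at 6

Result: [[14,1],[21,1],[27,1],[37,0],[43,1],[55,1],[62,0],[66,0],[71,1]]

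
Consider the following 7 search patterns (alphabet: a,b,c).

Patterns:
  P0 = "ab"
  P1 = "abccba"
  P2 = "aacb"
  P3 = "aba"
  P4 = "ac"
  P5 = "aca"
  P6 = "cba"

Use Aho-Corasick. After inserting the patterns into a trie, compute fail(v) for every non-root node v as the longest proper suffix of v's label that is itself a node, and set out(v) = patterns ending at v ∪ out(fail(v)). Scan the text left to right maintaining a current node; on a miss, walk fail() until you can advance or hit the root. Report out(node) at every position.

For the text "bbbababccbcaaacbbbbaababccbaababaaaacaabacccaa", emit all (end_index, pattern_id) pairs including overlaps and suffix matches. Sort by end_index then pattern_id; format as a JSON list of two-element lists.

Build:
Trie (insert patterns):
  n0 'ε': a→1 c→13
  n1 'a': a→7 b→2 c→11
  n2 'ab': a→10 c→3  [P0 ends]
  n3 'abc': c→4
  n4 'abcc': b→5
  n5 'abccb': a→6
  n6 'abccba': ·  [P1 ends]
  n7 'aa': c→8
  n8 'aac': b→9
  n9 'aacb': ·  [P2 ends]
  n10 'aba': ·  [P3 ends]
  n11 'ac': a→12  [P4 ends]
  n12 'aca': ·  [P5 ends]
  n13 'c': b→14
  n14 'cb': a→15
  n15 'cba': ·  [P6 ends]

Failure links (BFS by depth):
  fail(1) 'a': from fail(0)=0 chase 'a': 0 ⇒ 0;  out=∅∪out(0)=∅
  fail(13) 'c': from fail(0)=0 chase 'c': 0 ⇒ 0;  out=∅∪out(0)=∅
  fail(2) 'ab': from fail(1)=0 chase 'b': 0 ⇒ 0;  out={0}∪out(0)={0}
  fail(7) 'aa': from fail(1)=0 chase 'a': 0 ⇒ 1;  out=∅∪out(1)=∅
  fail(11) 'ac': from fail(1)=0 chase 'c': 0 ⇒ 13;  out={4}∪out(13)={4}
  fail(14) 'cb': from fail(13)=0 chase 'b': 0 ⇒ 0;  out=∅∪out(0)=∅
  fail(3) 'abc': from fail(2)=0 chase 'c': 0 ⇒ 13;  out=∅∪out(13)=∅
  fail(8) 'aac': from fail(7)=1 chase 'c': 1 ⇒ 11;  out=∅∪out(11)={4}
  fail(10) 'aba': from fail(2)=0 chase 'a': 0 ⇒ 1;  out={3}∪out(1)={3}
  fail(12) 'aca': from fail(11)=13 chase 'a': 13→0 ⇒ 1;  out={5}∪out(1)={5}
  fail(15) 'cba': from fail(14)=0 chase 'a': 0 ⇒ 1;  out={6}∪out(1)={6}
  fail(4) 'abcc': from fail(3)=13 chase 'c': 13→0 ⇒ 13;  out=∅∪out(13)=∅
  fail(9) 'aacb': from fail(8)=11 chase 'b': 11→13 ⇒ 14;  out={2}∪out(14)={2}
  fail(5) 'abccb': from fail(4)=13 chase 'b': 13 ⇒ 14;  out=∅∪out(14)=∅
  fail(6) 'abccba': from fail(5)=14 chase 'a': 14 ⇒ 15;  out={1}∪out(15)={1,6}

Scan:
i=0 'b': node 0→0
i=1 'b': node 0→0
i=2 'b': node 0→0
i=3 'a': node 0→1
i=4 'b': node 1→2  → match P0@[3:4]
i=5 'a': node 2→10  → match P3@[3:5]
i=6 'b': node 10→2 (fail-walked)  → match P0@[5:6]
i=7 'c': node 2→3
i=8 'c': node 3→4
i=9 'b': node 4→5
i=10 'c': node 5→13 (fail-walked)
i=11 'a': node 13→1 (fail-walked)
i=12 'a': node 1→7
i=13 'a': node 7→7 (fail-walked)
i=14 'c': node 7→8  → match P4@[13:14]
i=15 'b': node 8→9  → match P2@[12:15]
i=16 'b': node 9→0 (fail-walked)
i=17 'b': node 0→0
i=18 'b': node 0→0
i=19 'a': node 0→1
i=20 'a': node 1→7
i=21 'b': node 7→2 (fail-walked)  → match P0@[20:21]
i=22 'a': node 2→10  → match P3@[20:22]
i=23 'b': node 10→2 (fail-walked)  → match P0@[22:23]
i=24 'c': node 2→3
i=25 'c': node 3→4
i=26 'b': node 4→5
i=27 'a': node 5→6  → match P1@[22:27],P6@[25:27]
i=28 'a': node 6→7 (fail-walked)
i=29 'b': node 7→2 (fail-walked)  → match P0@[28:29]
i=30 'a': node 2→10  → match P3@[28:30]
i=31 'b': node 10→2 (fail-walked)  → match P0@[30:31]
i=32 'a': node 2→10  → match P3@[30:32]
i=33 'a': node 10→7 (fail-walked)
i=34 'a': node 7→7 (fail-walked)
i=35 'a': node 7→7 (fail-walked)
i=36 'c': node 7→8  → match P4@[35:36]
i=37 'a': node 8→12 (fail-walked)  → match P5@[35:37]
i=38 'a': node 12→7 (fail-walked)
i=39 'b': node 7→2 (fail-walked)  → match P0@[38:39]
i=40 'a': node 2→10  → match P3@[38:40]
i=41 'c': node 10→11 (fail-walked)  → match P4@[40:41]
i=42 'c': node 11→13 (fail-walked)
i=43 'c': node 13→13 (fail-walked)
i=44 'a': node 13→1 (fail-walked)
i=45 'a': node 1→7

All matches (sorted): [[4,0],[5,3],[6,0],[14,4],[15,2],[21,0],[22,3],[23,0],[27,1],[27,6],[29,0],[30,3],[31,0],[32,3],[36,4],[37,5],[39,0],[40,3],[41,4]]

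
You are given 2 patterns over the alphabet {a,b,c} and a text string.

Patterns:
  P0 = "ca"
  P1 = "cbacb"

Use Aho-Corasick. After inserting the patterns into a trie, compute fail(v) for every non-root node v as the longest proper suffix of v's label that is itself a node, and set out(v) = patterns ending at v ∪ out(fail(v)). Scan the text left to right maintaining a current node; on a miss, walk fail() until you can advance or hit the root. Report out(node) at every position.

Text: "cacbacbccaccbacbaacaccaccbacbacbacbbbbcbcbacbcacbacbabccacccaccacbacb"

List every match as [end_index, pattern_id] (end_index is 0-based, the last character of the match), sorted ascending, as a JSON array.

Build:
Trie (insert patterns):
  n0 'ε': c→1
  n1 'c': a→2 b→3
  n2 'ca': ·  ←P0
  n3 'cb': a→4
  n4 'cba': c→5
  n5 'cbac': b→6
  n6 'cbacb': ·  ←P1

BFS fail/out derivation:
  n1('c'): parent n0 fail=0; on 'c' 0 → fail=0;  out ∅∪∅=∅
  n2('ca'): parent n1 fail=0; on 'a' 0 → fail=0;  out {0}∪∅={0}
  n3('cb'): parent n1 fail=0; on 'b' 0 → fail=0;  out ∅∪∅=∅
  n4('cba'): parent n3 fail=0; on 'a' 0 → fail=0;  out ∅∪∅=∅
  n5('cbac'): parent n4 fail=0; on 'c' 0 → fail=1;  out ∅∪∅=∅
  n6('cbacb'): parent n5 fail=1; on 'b' 1 → fail=3;  out {1}∪∅={1}

Run:
pos 0 'c': at 1
pos 1 'a': at 2  ** P0@[0:1]
pos 2 'c': at 1 (fail-walked)
pos 3 'b': at 3
pos 4 'a': at 4
pos 5 'c': at 5
pos 6 'b': at 6  ** P1@[2:6]
pos 7 'c': at 1 (fail-walked)
pos 8 'c': at 1 (fail-walked)
pos 9 'a': at 2  ** P0@[8:9]
pos 10 'c': at 1 (fail-walked)
pos 11 'c': at 1 (fail-walked)
pos 12 'b': at 3
pos 13 'a': at 4
pos 14 'c': at 5
pos 15 'b': at 6  ** P1@[11:15]
pos 16 'a': at 4 (fail-walked)
pos 17 'a': at 0 (fail-walked)
pos 18 'c': at 1
pos 19 'a': at 2  ** P0@[18:19]
pos 20 'c': at 1 (fail-walked)
pos 21 'c': at 1 (fail-walked)
pos 22 'a': at 2  ** P0@[21:22]
pos 23 'c': at 1 (fail-walked)
pos 24 'c': at 1 (fail-walked)
pos 25 'b': at 3
pos 26 'a': at 4
pos 27 'c': at 5
pos 28 'b': at 6  ** P1@[24:28]
pos 29 'a': at 4 (fail-walked)
pos 30 'c': at 5
pos 31 'b': at 6  ** P1@[27:31]
pos 32 'a': at 4 (fail-walked)
pos 33 'c': at 5
pos 34 'b': at 6  ** P1@[30:34]
pos 35 'b': at 0 (fail-walked)
pos 36 'b': at 0
pos 37 'b': at 0
pos 38 'c': at 1
pos 39 'b': at 3
pos 40 'c': at 1 (fail-walked)
pos 41 'b': at 3
pos 42 'a': at 4
pos 43 'c': at 5
pos 44 'b': at 6  ** P1@[40:44]
pos 45 'c': at 1 (fail-walked)
pos 46 'a': at 2  ** P0@[45:46]
pos 47 'c': at 1 (fail-walked)
pos 48 'b': at 3
pos 49 'a': at 4
pos 50 'c': at 5
pos 51 'b': at 6  ** P1@[47:51]
pos 52 'a': at 4 (fail-walked)
pos 53 'b': at 0 (fail-walked)
pos 54 'c': at 1
pos 55 'c': at 1 (fail-walked)
pos 56 'a': at 2  ** P0@[55:56]
pos 57 'c': at 1 (fail-walked)
pos 58 'c': at 1 (fail-walked)
pos 59 'c': at 1 (fail-walked)
pos 60 'a': at 2  ** P0@[59:60]
pos 61 'c': at 1 (fail-walked)
pos 62 'c': at 1 (fail-walked)
pos 63 'a': at 2  ** P0@[62:63]
pos 64 'c': at 1 (fail-walked)
pos 65 'b': at 3
pos 66 'a': at 4
pos 67 'c': at 5
pos 68 'b': at 6  ** P1@[64:68]

Result: [[1,0],[6,1],[9,0],[15,1],[19,0],[22,0],[28,1],[31,1],[34,1],[44,1],[46,0],[51,1],[56,0],[60,0],[63,0],[68,1]]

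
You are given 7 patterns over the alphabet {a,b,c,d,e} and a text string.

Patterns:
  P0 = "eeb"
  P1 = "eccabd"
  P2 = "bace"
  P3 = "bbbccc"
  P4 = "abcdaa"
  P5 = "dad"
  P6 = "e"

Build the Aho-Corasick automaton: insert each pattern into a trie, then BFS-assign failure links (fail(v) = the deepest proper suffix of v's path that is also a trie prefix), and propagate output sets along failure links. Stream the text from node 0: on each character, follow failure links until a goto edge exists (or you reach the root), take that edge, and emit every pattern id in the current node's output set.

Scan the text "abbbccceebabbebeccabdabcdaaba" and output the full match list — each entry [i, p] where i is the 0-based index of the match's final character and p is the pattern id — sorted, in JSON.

Build automaton:
Trie (insert patterns):
  n0 'ε': a→18 b→9 d→24 e→1
  n1 'e': c→4 e→2  [P6 ends]
  n2 'ee': b→3
  n3 'eeb': ·  [P0 ends]
  n4 'ec': c→5
  n5 'ecc': a→6
  n6 'ecca': b→7
  n7 'eccab': d→8
  n8 'eccabd': ·  [P1 ends]
  n9 'b': a→10 b→13
  n10 'ba': c→11
  n11 'bac': e→12
  n12 'bace': ·  [P2 ends]
  n13 'bb': b→14
  n14 'bbb': c→15
  n15 'bbbc': c→16
  n16 'bbbcc': c→17
  n17 'bbbccc': ·  [P3 ends]
  n18 'a': b→19
  n19 'ab': c→20
  n20 'abc': d→21
  n21 'abcd': a→22
  n22 'abcda': a→23
  n23 'abcdaa': ·  [P4 ends]
  n24 'd': a→25
  n25 'da': d→26
  n26 'dad': ·  [P5 ends]

Failure links (BFS by depth):
  fail(1) 'e': from fail(0)=0 chase 'e': 0 ⇒ 0;  out={6}∪out(0)={6}
  fail(9) 'b': from fail(0)=0 chase 'b': 0 ⇒ 0;  out=∅∪out(0)=∅
  fail(18) 'a': from fail(0)=0 chase 'a': 0 ⇒ 0;  out=∅∪out(0)=∅
  fail(24) 'd': from fail(0)=0 chase 'd': 0 ⇒ 0;  out=∅∪out(0)=∅
  fail(2) 'ee': from fail(1)=0 chase 'e': 0 ⇒ 1;  out=∅∪out(1)={6}
  fail(4) 'ec': from fail(1)=0 chase 'c': 0 ⇒ 0;  out=∅∪out(0)=∅
  fail(10) 'ba': from fail(9)=0 chase 'a': 0 ⇒ 18;  out=∅∪out(18)=∅
  fail(13) 'bb': from fail(9)=0 chase 'b': 0 ⇒ 9;  out=∅∪out(9)=∅
  fail(19) 'ab': from fail(18)=0 chase 'b': 0 ⇒ 9;  out=∅∪out(9)=∅
  fail(25) 'da': from fail(24)=0 chase 'a': 0 ⇒ 18;  out=∅∪out(18)=∅
  fail(3) 'eeb': from fail(2)=1 chase 'b': 1→0 ⇒ 9;  out={0}∪out(9)={0}
  fail(5) 'ecc': from fail(4)=0 chase 'c': 0 ⇒ 0;  out=∅∪out(0)=∅
  fail(11) 'bac': from fail(10)=18 chase 'c': 18→0 ⇒ 0;  out=∅∪out(0)=∅
  fail(14) 'bbb': from fail(13)=9 chase 'b': 9 ⇒ 13;  out=∅∪out(13)=∅
  fail(20) 'abc': from fail(19)=9 chase 'c': 9→0 ⇒ 0;  out=∅∪out(0)=∅
  fail(26) 'dad': from fail(25)=18 chase 'd': 18→0 ⇒ 24;  out={5}∪out(24)={5}
  fail(6) 'ecca': from fail(5)=0 chase 'a': 0 ⇒ 18;  out=∅∪out(18)=∅
  fail(12) 'bace': from fail(11)=0 chase 'e': 0 ⇒ 1;  out={2}∪out(1)={2,6}
  fail(15) 'bbbc': from fail(14)=13 chase 'c': 13→9→0 ⇒ 0;  out=∅∪out(0)=∅
  fail(21) 'abcd': from fail(20)=0 chase 'd': 0 ⇒ 24;  out=∅∪out(24)=∅
  fail(7) 'eccab': from fail(6)=18 chase 'b': 18 ⇒ 19;  out=∅∪out(19)=∅
  fail(16) 'bbbcc': from fail(15)=0 chase 'c': 0 ⇒ 0;  out=∅∪out(0)=∅
  fail(22) 'abcda': from fail(21)=24 chase 'a': 24 ⇒ 25;  out=∅∪out(25)=∅
  fail(8) 'eccabd': from fail(7)=19 chase 'd': 19→9→0 ⇒ 24;  out={1}∪out(24)={1}
  fail(17) 'bbbccc': from fail(16)=0 chase 'c': 0 ⇒ 0;  out={3}∪out(0)={3}
  fail(23) 'abcdaa': from fail(22)=25 chase 'a': 25→18→0 ⇒ 18;  out={4}∪out(18)={4}

Text stream:
pos 0 'a': at 18
pos 1 'b': at 19
pos 2 'b': at 13 (fail-walked)
pos 3 'b': at 14
pos 4 'c': at 15
pos 5 'c': at 16
pos 6 'c': at 17  → match P3@[1:6]
pos 7 'e': at 1 (fail-walked)  → match P6@[7:7]
pos 8 'e': at 2  → match P6@[8:8]
pos 9 'b': at 3  → match P0@[7:9]
pos 10 'a': at 10 (fail-walked)
pos 11 'b': at 19 (fail-walked)
pos 12 'b': at 13 (fail-walked)
pos 13 'e': at 1 (fail-walked)  → match P6@[13:13]
pos 14 'b': at 9 (fail-walked)
pos 15 'e': at 1 (fail-walked)  → match P6@[15:15]
pos 16 'c': at 4
pos 17 'c': at 5
pos 18 'a': at 6
pos 19 'b': at 7
pos 20 'd': at 8  → match P1@[15:20]
pos 21 'a': at 25 (fail-walked)
pos 22 'b': at 19 (fail-walked)
pos 23 'c': at 20
pos 24 'd': at 21
pos 25 'a': at 22
pos 26 'a': at 23  → match P4@[21:26]
pos 27 'b': at 19 (fail-walked)
pos 28 'a': at 10 (fail-walked)

Result: [[6,3],[7,6],[8,6],[9,0],[13,6],[15,6],[20,1],[26,4]]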